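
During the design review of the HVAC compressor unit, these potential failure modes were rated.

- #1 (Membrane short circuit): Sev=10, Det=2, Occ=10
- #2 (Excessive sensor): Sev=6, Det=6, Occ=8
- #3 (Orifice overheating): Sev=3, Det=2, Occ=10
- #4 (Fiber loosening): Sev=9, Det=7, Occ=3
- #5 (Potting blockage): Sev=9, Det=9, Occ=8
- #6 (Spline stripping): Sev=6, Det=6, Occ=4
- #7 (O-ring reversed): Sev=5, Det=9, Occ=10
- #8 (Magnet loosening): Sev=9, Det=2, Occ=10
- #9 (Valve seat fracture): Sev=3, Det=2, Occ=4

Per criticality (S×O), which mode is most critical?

#1

Criticality = Severity × Occurrence:
  #1: 10 × 10 = 100
  #2: 6 × 8 = 48
  #3: 3 × 10 = 30
  #4: 9 × 3 = 27
  #5: 9 × 8 = 72
  #6: 6 × 4 = 24
  #7: 5 × 10 = 50
  #8: 9 × 10 = 90
  #9: 3 × 4 = 12
Highest criticality is 100 → #1.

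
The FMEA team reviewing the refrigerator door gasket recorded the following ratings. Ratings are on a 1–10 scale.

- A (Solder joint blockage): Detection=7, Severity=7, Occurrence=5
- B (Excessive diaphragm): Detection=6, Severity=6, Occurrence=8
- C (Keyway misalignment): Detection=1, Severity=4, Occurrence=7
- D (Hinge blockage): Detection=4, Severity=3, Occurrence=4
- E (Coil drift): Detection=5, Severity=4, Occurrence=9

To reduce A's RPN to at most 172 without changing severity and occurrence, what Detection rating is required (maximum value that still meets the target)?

4

A: S=7, O=5, D=7 → current RPN = 245.
Fixed product = 35. Need 35 × D ≤ 172, so D ≤ 172/35 = 4.91.
Maximum integer Detection rating = 4 (gives RPN 140; D=5 would give 175 > 172).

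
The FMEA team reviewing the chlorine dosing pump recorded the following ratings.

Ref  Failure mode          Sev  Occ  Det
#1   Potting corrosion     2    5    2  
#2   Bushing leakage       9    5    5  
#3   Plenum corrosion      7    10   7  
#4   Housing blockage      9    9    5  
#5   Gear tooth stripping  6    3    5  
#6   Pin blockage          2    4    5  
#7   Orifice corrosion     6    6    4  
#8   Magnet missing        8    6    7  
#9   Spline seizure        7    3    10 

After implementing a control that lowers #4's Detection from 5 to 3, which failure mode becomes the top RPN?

RPN = Severity × Occurrence × Detection:
  #1: 2 × 5 × 2 = 20
  #2: 9 × 5 × 5 = 225
  #3: 7 × 10 × 7 = 490
  #4: 9 × 9 × 5 = 405
  #5: 6 × 3 × 5 = 90
  #6: 2 × 4 × 5 = 40
  #7: 6 × 6 × 4 = 144
  #8: 8 × 6 × 7 = 336
  #9: 7 × 3 × 10 = 210
After action: #4 → 9 × 9 × 3 = 243.
Revised RPNs: #3=490, #8=336, #4=243, #2=225, #9=210, #7=144, #5=90, #6=40, #1=20.
Highest is now #3 (490).

#3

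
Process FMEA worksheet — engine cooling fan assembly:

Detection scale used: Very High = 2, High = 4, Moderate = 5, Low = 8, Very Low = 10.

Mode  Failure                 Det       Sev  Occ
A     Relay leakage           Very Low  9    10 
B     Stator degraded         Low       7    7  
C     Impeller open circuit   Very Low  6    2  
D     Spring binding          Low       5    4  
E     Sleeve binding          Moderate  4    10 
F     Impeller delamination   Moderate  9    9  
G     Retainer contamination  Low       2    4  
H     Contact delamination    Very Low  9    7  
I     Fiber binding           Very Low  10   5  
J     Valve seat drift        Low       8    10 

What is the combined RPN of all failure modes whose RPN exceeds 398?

RPN = Severity × Occurrence × Detection:
  A: 9 × 10 × 10 = 900
  B: 7 × 7 × 8 = 392
  C: 6 × 2 × 10 = 120
  D: 5 × 4 × 8 = 160
  E: 4 × 10 × 5 = 200
  F: 9 × 9 × 5 = 405
  G: 2 × 4 × 8 = 64
  H: 9 × 7 × 10 = 630
  I: 10 × 5 × 10 = 500
  J: 8 × 10 × 8 = 640
RPN > 398: A (900), F (405), H (630), I (500), J (640).
Sum: 900 + 405 + 630 + 500 + 640 = 3075.

3075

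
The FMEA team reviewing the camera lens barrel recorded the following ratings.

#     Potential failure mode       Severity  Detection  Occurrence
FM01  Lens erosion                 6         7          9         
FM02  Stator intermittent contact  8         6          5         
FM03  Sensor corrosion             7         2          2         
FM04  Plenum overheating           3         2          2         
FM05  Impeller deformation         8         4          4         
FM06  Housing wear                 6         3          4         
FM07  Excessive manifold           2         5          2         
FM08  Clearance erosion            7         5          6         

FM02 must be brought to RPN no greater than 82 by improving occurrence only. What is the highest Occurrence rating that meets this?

1

FM02: S=8, O=5, D=6 → current RPN = 240.
Fixed product = 48. Need 48 × O ≤ 82, so O ≤ 82/48 = 1.71.
Maximum integer Occurrence rating = 1 (gives RPN 48; O=2 would give 96 > 82).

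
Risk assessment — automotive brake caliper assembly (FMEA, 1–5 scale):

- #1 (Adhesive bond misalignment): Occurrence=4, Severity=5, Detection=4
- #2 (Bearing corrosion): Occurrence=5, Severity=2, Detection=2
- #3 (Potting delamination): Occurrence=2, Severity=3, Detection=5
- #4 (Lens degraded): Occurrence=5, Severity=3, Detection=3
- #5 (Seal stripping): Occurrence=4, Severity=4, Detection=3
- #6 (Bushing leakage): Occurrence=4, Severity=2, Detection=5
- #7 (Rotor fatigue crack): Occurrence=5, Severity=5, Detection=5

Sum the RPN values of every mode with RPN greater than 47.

253

RPN = Severity × Occurrence × Detection:
  #1: 5 × 4 × 4 = 80
  #2: 2 × 5 × 2 = 20
  #3: 3 × 2 × 5 = 30
  #4: 3 × 5 × 3 = 45
  #5: 4 × 4 × 3 = 48
  #6: 2 × 4 × 5 = 40
  #7: 5 × 5 × 5 = 125
RPN > 47: #1 (80), #5 (48), #7 (125).
Sum: 80 + 48 + 125 = 253.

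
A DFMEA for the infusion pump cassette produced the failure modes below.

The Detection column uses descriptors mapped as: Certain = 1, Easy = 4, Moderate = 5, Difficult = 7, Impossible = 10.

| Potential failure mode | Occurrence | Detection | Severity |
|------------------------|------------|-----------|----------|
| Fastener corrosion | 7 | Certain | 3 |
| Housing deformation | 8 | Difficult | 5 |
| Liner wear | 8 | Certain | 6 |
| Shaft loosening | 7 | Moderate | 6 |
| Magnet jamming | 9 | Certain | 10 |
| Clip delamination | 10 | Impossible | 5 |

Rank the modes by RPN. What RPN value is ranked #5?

48

RPN = Severity × Occurrence × Detection:
  Fastener corrosion: 3 × 7 × 1 = 21
  Housing deformation: 5 × 8 × 7 = 280
  Liner wear: 6 × 8 × 1 = 48
  Shaft loosening: 6 × 7 × 5 = 210
  Magnet jamming: 10 × 9 × 1 = 90
  Clip delamination: 5 × 10 × 10 = 500
Sorted descending: 500, 280, 210, 90, 48, 21.
The fifth-highest RPN is 48 (Liner wear).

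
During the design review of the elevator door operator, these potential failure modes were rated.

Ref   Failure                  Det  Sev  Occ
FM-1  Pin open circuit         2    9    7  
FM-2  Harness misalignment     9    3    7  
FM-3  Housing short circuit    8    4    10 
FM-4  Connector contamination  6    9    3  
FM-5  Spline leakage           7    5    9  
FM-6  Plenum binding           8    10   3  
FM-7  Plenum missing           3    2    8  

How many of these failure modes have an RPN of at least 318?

1

RPN = Severity × Occurrence × Detection:
  FM-1: 9 × 7 × 2 = 126
  FM-2: 3 × 7 × 9 = 189
  FM-3: 4 × 10 × 8 = 320
  FM-4: 9 × 3 × 6 = 162
  FM-5: 5 × 9 × 7 = 315
  FM-6: 10 × 3 × 8 = 240
  FM-7: 2 × 8 × 3 = 48
Modes with RPN ≥ 318: FM-3 (320) → 1.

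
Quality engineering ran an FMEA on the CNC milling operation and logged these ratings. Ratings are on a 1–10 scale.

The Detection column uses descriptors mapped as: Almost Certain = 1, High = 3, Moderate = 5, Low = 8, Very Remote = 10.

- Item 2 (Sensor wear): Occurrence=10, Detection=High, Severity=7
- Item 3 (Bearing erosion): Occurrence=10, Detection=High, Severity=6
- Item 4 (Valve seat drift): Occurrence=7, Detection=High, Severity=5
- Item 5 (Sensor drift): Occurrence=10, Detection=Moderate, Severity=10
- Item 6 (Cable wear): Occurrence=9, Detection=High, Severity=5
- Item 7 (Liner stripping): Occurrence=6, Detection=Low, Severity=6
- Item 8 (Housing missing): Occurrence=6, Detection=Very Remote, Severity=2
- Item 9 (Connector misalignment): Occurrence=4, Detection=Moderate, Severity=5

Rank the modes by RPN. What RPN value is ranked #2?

RPN = Severity × Occurrence × Detection:
  Item 2: 7 × 10 × 3 = 210
  Item 3: 6 × 10 × 3 = 180
  Item 4: 5 × 7 × 3 = 105
  Item 5: 10 × 10 × 5 = 500
  Item 6: 5 × 9 × 3 = 135
  Item 7: 6 × 6 × 8 = 288
  Item 8: 2 × 6 × 10 = 120
  Item 9: 5 × 4 × 5 = 100
Sorted descending: 500, 288, 210, 180, 135, 120, 105, 100.
The second-highest RPN is 288 (Item 7).

288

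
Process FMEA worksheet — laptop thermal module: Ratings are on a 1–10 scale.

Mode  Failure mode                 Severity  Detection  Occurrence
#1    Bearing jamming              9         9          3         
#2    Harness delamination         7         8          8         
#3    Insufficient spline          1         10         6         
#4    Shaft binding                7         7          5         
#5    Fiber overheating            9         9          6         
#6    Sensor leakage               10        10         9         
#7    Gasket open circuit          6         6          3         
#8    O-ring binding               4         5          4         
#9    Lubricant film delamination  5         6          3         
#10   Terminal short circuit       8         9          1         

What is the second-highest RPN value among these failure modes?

486

RPN = Severity × Occurrence × Detection:
  #1: 9 × 3 × 9 = 243
  #2: 7 × 8 × 8 = 448
  #3: 1 × 6 × 10 = 60
  #4: 7 × 5 × 7 = 245
  #5: 9 × 6 × 9 = 486
  #6: 10 × 9 × 10 = 900
  #7: 6 × 3 × 6 = 108
  #8: 4 × 4 × 5 = 80
  #9: 5 × 3 × 6 = 90
  #10: 8 × 1 × 9 = 72
Sorted descending: 900, 486, 448, 245, 243, 108, 90, 80, 72, 60.
The second-highest RPN is 486 (#5).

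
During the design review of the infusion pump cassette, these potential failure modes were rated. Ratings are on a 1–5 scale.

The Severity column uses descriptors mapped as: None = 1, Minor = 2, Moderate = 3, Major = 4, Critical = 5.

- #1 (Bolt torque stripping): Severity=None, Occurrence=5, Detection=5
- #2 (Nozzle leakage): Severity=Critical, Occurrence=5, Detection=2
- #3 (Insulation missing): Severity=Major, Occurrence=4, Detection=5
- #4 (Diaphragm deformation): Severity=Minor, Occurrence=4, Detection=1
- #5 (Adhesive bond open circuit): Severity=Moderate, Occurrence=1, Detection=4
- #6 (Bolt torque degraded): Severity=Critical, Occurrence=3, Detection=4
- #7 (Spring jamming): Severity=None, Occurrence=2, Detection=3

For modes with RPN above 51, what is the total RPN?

140

RPN = Severity × Occurrence × Detection:
  #1: 1 × 5 × 5 = 25
  #2: 5 × 5 × 2 = 50
  #3: 4 × 4 × 5 = 80
  #4: 2 × 4 × 1 = 8
  #5: 3 × 1 × 4 = 12
  #6: 5 × 3 × 4 = 60
  #7: 1 × 2 × 3 = 6
RPN > 51: #3 (80), #6 (60).
Sum: 80 + 60 = 140.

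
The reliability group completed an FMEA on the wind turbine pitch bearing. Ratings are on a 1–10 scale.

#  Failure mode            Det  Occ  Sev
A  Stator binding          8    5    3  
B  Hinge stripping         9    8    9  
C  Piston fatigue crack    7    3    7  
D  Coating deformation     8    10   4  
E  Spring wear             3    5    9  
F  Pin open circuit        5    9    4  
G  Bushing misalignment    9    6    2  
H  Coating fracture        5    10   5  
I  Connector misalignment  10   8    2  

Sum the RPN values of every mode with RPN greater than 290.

968

RPN = Severity × Occurrence × Detection:
  A: 3 × 5 × 8 = 120
  B: 9 × 8 × 9 = 648
  C: 7 × 3 × 7 = 147
  D: 4 × 10 × 8 = 320
  E: 9 × 5 × 3 = 135
  F: 4 × 9 × 5 = 180
  G: 2 × 6 × 9 = 108
  H: 5 × 10 × 5 = 250
  I: 2 × 8 × 10 = 160
RPN > 290: B (648), D (320).
Sum: 648 + 320 = 968.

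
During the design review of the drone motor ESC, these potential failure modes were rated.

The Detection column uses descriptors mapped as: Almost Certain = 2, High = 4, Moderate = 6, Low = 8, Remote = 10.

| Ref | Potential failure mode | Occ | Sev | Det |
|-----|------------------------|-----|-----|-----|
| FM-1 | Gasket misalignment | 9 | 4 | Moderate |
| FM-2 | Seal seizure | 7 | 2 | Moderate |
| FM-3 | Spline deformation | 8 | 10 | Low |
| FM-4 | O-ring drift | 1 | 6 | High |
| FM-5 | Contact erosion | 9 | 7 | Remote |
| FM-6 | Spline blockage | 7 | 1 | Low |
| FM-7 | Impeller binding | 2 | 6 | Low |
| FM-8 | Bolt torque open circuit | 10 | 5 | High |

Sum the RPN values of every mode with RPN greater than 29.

RPN = Severity × Occurrence × Detection:
  FM-1: 4 × 9 × 6 = 216
  FM-2: 2 × 7 × 6 = 84
  FM-3: 10 × 8 × 8 = 640
  FM-4: 6 × 1 × 4 = 24
  FM-5: 7 × 9 × 10 = 630
  FM-6: 1 × 7 × 8 = 56
  FM-7: 6 × 2 × 8 = 96
  FM-8: 5 × 10 × 4 = 200
RPN > 29: FM-1 (216), FM-2 (84), FM-3 (640), FM-5 (630), FM-6 (56), FM-7 (96), FM-8 (200).
Sum: 216 + 84 + 640 + 630 + 56 + 96 + 200 = 1922.

1922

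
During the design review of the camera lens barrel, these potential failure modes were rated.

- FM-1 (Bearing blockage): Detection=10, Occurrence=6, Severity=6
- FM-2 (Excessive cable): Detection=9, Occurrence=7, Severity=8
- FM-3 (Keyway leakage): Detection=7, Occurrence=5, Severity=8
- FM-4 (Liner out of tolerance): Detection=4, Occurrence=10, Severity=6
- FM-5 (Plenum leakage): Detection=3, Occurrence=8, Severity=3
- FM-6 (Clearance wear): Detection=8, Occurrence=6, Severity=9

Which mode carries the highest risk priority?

FM-2

RPN = Severity × Occurrence × Detection:
  FM-1: 6 × 6 × 10 = 360
  FM-2: 8 × 7 × 9 = 504
  FM-3: 8 × 5 × 7 = 280
  FM-4: 6 × 10 × 4 = 240
  FM-5: 3 × 8 × 3 = 72
  FM-6: 9 × 6 × 8 = 432
Highest RPN is 504 → FM-2.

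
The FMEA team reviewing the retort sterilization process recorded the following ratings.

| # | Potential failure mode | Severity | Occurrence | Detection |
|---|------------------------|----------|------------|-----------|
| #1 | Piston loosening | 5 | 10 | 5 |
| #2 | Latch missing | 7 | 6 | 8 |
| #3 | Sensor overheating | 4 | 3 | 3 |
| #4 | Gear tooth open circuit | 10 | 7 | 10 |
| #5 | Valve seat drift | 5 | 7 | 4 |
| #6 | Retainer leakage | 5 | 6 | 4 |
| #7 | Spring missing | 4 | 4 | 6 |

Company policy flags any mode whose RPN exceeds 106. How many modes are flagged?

RPN = Severity × Occurrence × Detection:
  #1: 5 × 10 × 5 = 250
  #2: 7 × 6 × 8 = 336
  #3: 4 × 3 × 3 = 36
  #4: 10 × 7 × 10 = 700
  #5: 5 × 7 × 4 = 140
  #6: 5 × 6 × 4 = 120
  #7: 4 × 4 × 6 = 96
Modes with RPN > 106: #1 (250), #2 (336), #4 (700), #5 (140), #6 (120) → 5.

5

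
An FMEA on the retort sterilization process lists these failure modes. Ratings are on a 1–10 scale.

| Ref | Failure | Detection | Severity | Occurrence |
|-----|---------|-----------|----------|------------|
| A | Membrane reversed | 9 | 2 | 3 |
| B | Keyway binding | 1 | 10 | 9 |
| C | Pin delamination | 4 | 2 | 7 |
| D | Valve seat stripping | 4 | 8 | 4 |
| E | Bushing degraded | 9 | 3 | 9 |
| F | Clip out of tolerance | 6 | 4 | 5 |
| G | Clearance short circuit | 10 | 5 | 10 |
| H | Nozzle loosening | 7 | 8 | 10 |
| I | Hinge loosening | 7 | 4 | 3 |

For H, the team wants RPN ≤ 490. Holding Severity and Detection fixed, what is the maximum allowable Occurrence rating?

8

H: S=8, O=10, D=7 → current RPN = 560.
Fixed product = 56. Need 56 × O ≤ 490, so O ≤ 490/56 = 8.75.
Maximum integer Occurrence rating = 8 (gives RPN 448; O=9 would give 504 > 490).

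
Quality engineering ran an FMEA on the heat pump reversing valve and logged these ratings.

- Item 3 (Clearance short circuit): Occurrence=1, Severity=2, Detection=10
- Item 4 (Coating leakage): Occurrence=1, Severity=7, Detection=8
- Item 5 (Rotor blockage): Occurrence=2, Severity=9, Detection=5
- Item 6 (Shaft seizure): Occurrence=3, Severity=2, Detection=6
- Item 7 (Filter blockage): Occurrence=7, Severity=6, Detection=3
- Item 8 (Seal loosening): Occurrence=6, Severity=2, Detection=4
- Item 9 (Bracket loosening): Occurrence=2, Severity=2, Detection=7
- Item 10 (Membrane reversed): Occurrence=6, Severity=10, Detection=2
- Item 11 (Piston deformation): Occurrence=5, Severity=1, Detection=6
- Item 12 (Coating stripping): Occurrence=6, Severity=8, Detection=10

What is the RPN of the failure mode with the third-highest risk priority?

120

RPN = Severity × Occurrence × Detection:
  Item 3: 2 × 1 × 10 = 20
  Item 4: 7 × 1 × 8 = 56
  Item 5: 9 × 2 × 5 = 90
  Item 6: 2 × 3 × 6 = 36
  Item 7: 6 × 7 × 3 = 126
  Item 8: 2 × 6 × 4 = 48
  Item 9: 2 × 2 × 7 = 28
  Item 10: 10 × 6 × 2 = 120
  Item 11: 1 × 5 × 6 = 30
  Item 12: 8 × 6 × 10 = 480
Sorted descending: 480, 126, 120, 90, 56, 48, 36, 30, 28, 20.
The third-highest RPN is 120 (Item 10).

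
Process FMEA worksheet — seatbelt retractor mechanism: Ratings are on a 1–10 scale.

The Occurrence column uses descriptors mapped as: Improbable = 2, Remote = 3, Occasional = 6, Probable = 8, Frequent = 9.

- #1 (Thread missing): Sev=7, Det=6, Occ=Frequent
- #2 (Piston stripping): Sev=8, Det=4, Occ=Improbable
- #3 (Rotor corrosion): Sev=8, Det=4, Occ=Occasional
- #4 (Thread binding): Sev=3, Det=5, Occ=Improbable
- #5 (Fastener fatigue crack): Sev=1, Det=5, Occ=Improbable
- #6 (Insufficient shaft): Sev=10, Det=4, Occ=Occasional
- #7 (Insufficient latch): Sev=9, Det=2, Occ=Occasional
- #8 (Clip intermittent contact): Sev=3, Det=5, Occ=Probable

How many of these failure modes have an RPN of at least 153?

3

RPN = Severity × Occurrence × Detection:
  #1: 7 × 9 × 6 = 378
  #2: 8 × 2 × 4 = 64
  #3: 8 × 6 × 4 = 192
  #4: 3 × 2 × 5 = 30
  #5: 1 × 2 × 5 = 10
  #6: 10 × 6 × 4 = 240
  #7: 9 × 6 × 2 = 108
  #8: 3 × 8 × 5 = 120
Modes with RPN ≥ 153: #1 (378), #3 (192), #6 (240) → 3.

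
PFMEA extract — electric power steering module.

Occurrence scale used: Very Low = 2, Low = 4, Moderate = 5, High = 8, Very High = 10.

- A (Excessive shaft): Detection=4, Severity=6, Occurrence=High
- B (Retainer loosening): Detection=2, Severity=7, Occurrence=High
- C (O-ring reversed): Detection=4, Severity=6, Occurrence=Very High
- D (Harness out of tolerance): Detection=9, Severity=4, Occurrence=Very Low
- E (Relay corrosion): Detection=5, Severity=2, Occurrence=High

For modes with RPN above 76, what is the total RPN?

RPN = Severity × Occurrence × Detection:
  A: 6 × 8 × 4 = 192
  B: 7 × 8 × 2 = 112
  C: 6 × 10 × 4 = 240
  D: 4 × 2 × 9 = 72
  E: 2 × 8 × 5 = 80
RPN > 76: A (192), B (112), C (240), E (80).
Sum: 192 + 112 + 240 + 80 = 624.

624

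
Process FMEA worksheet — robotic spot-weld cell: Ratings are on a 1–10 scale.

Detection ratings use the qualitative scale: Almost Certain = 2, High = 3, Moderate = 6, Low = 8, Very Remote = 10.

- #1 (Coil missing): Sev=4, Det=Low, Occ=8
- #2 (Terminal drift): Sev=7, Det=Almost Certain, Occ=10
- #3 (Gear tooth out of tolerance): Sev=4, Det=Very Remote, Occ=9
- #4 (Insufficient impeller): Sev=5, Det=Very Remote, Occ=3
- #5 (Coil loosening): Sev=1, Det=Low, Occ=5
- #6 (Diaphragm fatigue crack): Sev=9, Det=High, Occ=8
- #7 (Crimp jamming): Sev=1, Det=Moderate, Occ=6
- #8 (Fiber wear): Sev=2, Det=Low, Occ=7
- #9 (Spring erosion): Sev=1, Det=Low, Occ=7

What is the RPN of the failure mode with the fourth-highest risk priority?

150

RPN = Severity × Occurrence × Detection:
  #1: 4 × 8 × 8 = 256
  #2: 7 × 10 × 2 = 140
  #3: 4 × 9 × 10 = 360
  #4: 5 × 3 × 10 = 150
  #5: 1 × 5 × 8 = 40
  #6: 9 × 8 × 3 = 216
  #7: 1 × 6 × 6 = 36
  #8: 2 × 7 × 8 = 112
  #9: 1 × 7 × 8 = 56
Sorted descending: 360, 256, 216, 150, 140, 112, 56, 40, 36.
The fourth-highest RPN is 150 (#4).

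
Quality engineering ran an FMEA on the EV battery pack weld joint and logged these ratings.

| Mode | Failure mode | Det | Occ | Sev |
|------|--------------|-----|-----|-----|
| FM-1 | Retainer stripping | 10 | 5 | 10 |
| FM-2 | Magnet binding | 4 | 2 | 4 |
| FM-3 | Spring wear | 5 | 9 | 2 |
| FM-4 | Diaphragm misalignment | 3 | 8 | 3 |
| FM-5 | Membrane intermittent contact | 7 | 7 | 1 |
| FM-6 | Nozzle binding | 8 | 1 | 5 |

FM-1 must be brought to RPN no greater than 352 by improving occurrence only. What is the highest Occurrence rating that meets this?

FM-1: S=10, O=5, D=10 → current RPN = 500.
Fixed product = 100. Need 100 × O ≤ 352, so O ≤ 352/100 = 3.52.
Maximum integer Occurrence rating = 3 (gives RPN 300; O=4 would give 400 > 352).

3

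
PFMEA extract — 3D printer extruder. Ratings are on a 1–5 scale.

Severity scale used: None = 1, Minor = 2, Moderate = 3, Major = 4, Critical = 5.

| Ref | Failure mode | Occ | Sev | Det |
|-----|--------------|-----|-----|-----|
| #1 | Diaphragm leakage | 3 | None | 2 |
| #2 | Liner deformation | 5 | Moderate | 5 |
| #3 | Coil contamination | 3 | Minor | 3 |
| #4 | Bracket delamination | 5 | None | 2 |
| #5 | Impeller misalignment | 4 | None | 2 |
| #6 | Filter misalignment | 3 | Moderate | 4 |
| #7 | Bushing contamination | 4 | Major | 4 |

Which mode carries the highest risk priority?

RPN = Severity × Occurrence × Detection:
  #1: 1 × 3 × 2 = 6
  #2: 3 × 5 × 5 = 75
  #3: 2 × 3 × 3 = 18
  #4: 1 × 5 × 2 = 10
  #5: 1 × 4 × 2 = 8
  #6: 3 × 3 × 4 = 36
  #7: 4 × 4 × 4 = 64
Highest RPN is 75 → #2.

#2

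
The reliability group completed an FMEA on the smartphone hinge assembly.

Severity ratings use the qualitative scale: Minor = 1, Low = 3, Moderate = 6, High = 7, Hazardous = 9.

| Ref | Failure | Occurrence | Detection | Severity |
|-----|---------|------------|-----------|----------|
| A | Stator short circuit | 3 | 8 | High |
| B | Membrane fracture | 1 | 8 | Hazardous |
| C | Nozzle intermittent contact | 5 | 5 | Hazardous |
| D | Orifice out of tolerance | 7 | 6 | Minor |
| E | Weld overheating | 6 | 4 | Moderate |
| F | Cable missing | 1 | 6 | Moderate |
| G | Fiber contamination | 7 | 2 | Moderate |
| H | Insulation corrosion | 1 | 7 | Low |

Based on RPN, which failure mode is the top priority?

RPN = Severity × Occurrence × Detection:
  A: 7 × 3 × 8 = 168
  B: 9 × 1 × 8 = 72
  C: 9 × 5 × 5 = 225
  D: 1 × 7 × 6 = 42
  E: 6 × 6 × 4 = 144
  F: 6 × 1 × 6 = 36
  G: 6 × 7 × 2 = 84
  H: 3 × 1 × 7 = 21
Highest RPN is 225 → C.

C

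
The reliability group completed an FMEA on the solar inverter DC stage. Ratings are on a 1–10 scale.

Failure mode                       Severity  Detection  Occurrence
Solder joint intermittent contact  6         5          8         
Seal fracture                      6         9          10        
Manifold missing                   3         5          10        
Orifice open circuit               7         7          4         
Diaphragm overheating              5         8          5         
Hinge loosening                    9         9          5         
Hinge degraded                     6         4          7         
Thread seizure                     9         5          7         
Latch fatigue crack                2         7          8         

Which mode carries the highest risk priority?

RPN = Severity × Occurrence × Detection:
  Solder joint intermittent contact: 6 × 8 × 5 = 240
  Seal fracture: 6 × 10 × 9 = 540
  Manifold missing: 3 × 10 × 5 = 150
  Orifice open circuit: 7 × 4 × 7 = 196
  Diaphragm overheating: 5 × 5 × 8 = 200
  Hinge loosening: 9 × 5 × 9 = 405
  Hinge degraded: 6 × 7 × 4 = 168
  Thread seizure: 9 × 7 × 5 = 315
  Latch fatigue crack: 2 × 8 × 7 = 112
Highest RPN is 540 → Seal fracture.

Seal fracture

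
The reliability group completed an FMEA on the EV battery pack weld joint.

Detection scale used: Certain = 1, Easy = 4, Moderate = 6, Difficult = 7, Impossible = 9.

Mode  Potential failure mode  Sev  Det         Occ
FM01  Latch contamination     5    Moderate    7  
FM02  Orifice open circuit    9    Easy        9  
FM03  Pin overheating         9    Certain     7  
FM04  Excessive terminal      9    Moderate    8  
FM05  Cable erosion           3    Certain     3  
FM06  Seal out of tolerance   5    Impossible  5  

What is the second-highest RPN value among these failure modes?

RPN = Severity × Occurrence × Detection:
  FM01: 5 × 7 × 6 = 210
  FM02: 9 × 9 × 4 = 324
  FM03: 9 × 7 × 1 = 63
  FM04: 9 × 8 × 6 = 432
  FM05: 3 × 3 × 1 = 9
  FM06: 5 × 5 × 9 = 225
Sorted descending: 432, 324, 225, 210, 63, 9.
The second-highest RPN is 324 (FM02).

324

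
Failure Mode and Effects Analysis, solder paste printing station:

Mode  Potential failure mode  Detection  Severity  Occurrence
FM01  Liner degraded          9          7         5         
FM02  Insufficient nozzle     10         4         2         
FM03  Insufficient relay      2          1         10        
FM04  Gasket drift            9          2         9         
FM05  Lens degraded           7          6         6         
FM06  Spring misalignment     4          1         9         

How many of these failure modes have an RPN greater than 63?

RPN = Severity × Occurrence × Detection:
  FM01: 7 × 5 × 9 = 315
  FM02: 4 × 2 × 10 = 80
  FM03: 1 × 10 × 2 = 20
  FM04: 2 × 9 × 9 = 162
  FM05: 6 × 6 × 7 = 252
  FM06: 1 × 9 × 4 = 36
Modes with RPN > 63: FM01 (315), FM02 (80), FM04 (162), FM05 (252) → 4.

4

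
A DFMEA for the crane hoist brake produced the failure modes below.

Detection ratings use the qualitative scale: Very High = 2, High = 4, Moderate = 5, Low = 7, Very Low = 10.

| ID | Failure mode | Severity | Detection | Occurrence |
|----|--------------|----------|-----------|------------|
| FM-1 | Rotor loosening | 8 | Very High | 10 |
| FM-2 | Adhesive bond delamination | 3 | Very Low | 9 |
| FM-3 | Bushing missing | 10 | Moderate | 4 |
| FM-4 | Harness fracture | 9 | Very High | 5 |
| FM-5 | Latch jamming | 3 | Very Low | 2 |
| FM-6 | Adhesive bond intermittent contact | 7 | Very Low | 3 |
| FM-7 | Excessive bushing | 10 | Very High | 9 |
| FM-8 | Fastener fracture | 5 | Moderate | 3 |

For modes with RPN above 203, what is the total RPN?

480

RPN = Severity × Occurrence × Detection:
  FM-1: 8 × 10 × 2 = 160
  FM-2: 3 × 9 × 10 = 270
  FM-3: 10 × 4 × 5 = 200
  FM-4: 9 × 5 × 2 = 90
  FM-5: 3 × 2 × 10 = 60
  FM-6: 7 × 3 × 10 = 210
  FM-7: 10 × 9 × 2 = 180
  FM-8: 5 × 3 × 5 = 75
RPN > 203: FM-2 (270), FM-6 (210).
Sum: 270 + 210 = 480.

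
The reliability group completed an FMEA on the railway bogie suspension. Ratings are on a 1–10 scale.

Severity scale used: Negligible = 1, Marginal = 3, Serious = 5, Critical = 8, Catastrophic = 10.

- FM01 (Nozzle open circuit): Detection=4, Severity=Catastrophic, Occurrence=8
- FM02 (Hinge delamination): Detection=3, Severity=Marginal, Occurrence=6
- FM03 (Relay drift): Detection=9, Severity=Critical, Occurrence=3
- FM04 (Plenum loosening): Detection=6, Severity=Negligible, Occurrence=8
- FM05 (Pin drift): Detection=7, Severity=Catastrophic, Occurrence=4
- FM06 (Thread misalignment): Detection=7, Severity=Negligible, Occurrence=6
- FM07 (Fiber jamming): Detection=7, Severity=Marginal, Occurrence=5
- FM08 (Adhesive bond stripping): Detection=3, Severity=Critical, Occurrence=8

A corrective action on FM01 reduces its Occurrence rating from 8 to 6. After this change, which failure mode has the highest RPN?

RPN = Severity × Occurrence × Detection:
  FM01: 10 × 8 × 4 = 320
  FM02: 3 × 6 × 3 = 54
  FM03: 8 × 3 × 9 = 216
  FM04: 1 × 8 × 6 = 48
  FM05: 10 × 4 × 7 = 280
  FM06: 1 × 6 × 7 = 42
  FM07: 3 × 5 × 7 = 105
  FM08: 8 × 8 × 3 = 192
After action: FM01 → 10 × 6 × 4 = 240.
Revised RPNs: FM05=280, FM01=240, FM03=216, FM08=192, FM07=105, FM02=54, FM04=48, FM06=42.
Highest is now FM05 (280).

FM05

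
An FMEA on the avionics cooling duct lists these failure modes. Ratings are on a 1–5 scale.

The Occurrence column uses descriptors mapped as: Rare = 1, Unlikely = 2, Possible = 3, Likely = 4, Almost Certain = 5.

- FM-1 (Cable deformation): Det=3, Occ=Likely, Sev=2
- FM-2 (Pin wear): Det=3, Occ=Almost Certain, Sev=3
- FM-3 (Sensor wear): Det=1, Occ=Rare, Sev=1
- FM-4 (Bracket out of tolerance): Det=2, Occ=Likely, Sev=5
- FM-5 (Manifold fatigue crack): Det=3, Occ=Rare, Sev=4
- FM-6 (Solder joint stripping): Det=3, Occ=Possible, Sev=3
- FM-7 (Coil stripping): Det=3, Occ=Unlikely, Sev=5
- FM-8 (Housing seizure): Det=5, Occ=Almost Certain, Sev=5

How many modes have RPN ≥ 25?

5

RPN = Severity × Occurrence × Detection:
  FM-1: 2 × 4 × 3 = 24
  FM-2: 3 × 5 × 3 = 45
  FM-3: 1 × 1 × 1 = 1
  FM-4: 5 × 4 × 2 = 40
  FM-5: 4 × 1 × 3 = 12
  FM-6: 3 × 3 × 3 = 27
  FM-7: 5 × 2 × 3 = 30
  FM-8: 5 × 5 × 5 = 125
Modes with RPN ≥ 25: FM-2 (45), FM-4 (40), FM-6 (27), FM-7 (30), FM-8 (125) → 5.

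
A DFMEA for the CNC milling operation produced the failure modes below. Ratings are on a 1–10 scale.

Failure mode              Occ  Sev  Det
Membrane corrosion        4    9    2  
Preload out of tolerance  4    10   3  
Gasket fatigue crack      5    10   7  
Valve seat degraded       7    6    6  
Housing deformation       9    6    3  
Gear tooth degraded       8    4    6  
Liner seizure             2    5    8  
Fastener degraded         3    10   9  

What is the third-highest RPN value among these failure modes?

252

RPN = Severity × Occurrence × Detection:
  Membrane corrosion: 9 × 4 × 2 = 72
  Preload out of tolerance: 10 × 4 × 3 = 120
  Gasket fatigue crack: 10 × 5 × 7 = 350
  Valve seat degraded: 6 × 7 × 6 = 252
  Housing deformation: 6 × 9 × 3 = 162
  Gear tooth degraded: 4 × 8 × 6 = 192
  Liner seizure: 5 × 2 × 8 = 80
  Fastener degraded: 10 × 3 × 9 = 270
Sorted descending: 350, 270, 252, 192, 162, 120, 80, 72.
The third-highest RPN is 252 (Valve seat degraded).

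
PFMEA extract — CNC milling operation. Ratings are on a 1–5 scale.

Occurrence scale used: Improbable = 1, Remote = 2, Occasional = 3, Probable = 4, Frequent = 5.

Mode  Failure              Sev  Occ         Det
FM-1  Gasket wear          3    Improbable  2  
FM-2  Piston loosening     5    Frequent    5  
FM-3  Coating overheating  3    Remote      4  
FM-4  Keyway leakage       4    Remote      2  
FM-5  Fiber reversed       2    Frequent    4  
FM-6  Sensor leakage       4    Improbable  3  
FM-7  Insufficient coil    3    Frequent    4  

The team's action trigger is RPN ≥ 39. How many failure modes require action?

RPN = Severity × Occurrence × Detection:
  FM-1: 3 × 1 × 2 = 6
  FM-2: 5 × 5 × 5 = 125
  FM-3: 3 × 2 × 4 = 24
  FM-4: 4 × 2 × 2 = 16
  FM-5: 2 × 5 × 4 = 40
  FM-6: 4 × 1 × 3 = 12
  FM-7: 3 × 5 × 4 = 60
Modes with RPN ≥ 39: FM-2 (125), FM-5 (40), FM-7 (60) → 3.

3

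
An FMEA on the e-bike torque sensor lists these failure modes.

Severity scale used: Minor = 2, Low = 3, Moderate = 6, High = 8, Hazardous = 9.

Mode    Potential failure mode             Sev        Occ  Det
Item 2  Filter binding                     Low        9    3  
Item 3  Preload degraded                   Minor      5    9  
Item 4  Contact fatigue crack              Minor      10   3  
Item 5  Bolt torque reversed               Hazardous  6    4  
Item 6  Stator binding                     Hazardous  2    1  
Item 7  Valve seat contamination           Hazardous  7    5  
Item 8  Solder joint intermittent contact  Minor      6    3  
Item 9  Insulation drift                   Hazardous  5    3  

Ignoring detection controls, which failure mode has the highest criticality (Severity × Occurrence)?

Criticality = Severity × Occurrence:
  Item 2: 3 × 9 = 27
  Item 3: 2 × 5 = 10
  Item 4: 2 × 10 = 20
  Item 5: 9 × 6 = 54
  Item 6: 9 × 2 = 18
  Item 7: 9 × 7 = 63
  Item 8: 2 × 6 = 12
  Item 9: 9 × 5 = 45
Highest criticality is 63 → Item 7.

Item 7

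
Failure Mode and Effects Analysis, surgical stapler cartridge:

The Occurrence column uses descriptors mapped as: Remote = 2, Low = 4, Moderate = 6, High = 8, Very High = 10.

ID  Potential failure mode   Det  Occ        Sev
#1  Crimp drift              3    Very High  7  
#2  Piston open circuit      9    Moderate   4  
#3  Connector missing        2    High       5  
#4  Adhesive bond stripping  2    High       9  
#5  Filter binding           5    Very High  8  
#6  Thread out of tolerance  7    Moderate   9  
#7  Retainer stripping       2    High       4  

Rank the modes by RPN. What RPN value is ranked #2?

378

RPN = Severity × Occurrence × Detection:
  #1: 7 × 10 × 3 = 210
  #2: 4 × 6 × 9 = 216
  #3: 5 × 8 × 2 = 80
  #4: 9 × 8 × 2 = 144
  #5: 8 × 10 × 5 = 400
  #6: 9 × 6 × 7 = 378
  #7: 4 × 8 × 2 = 64
Sorted descending: 400, 378, 216, 210, 144, 80, 64.
The second-highest RPN is 378 (#6).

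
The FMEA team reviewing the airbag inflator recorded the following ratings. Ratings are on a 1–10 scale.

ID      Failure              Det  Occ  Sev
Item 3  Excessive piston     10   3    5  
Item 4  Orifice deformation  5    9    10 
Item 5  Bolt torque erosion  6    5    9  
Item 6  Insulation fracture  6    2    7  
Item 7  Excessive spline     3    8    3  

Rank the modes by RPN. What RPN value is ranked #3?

150

RPN = Severity × Occurrence × Detection:
  Item 3: 5 × 3 × 10 = 150
  Item 4: 10 × 9 × 5 = 450
  Item 5: 9 × 5 × 6 = 270
  Item 6: 7 × 2 × 6 = 84
  Item 7: 3 × 8 × 3 = 72
Sorted descending: 450, 270, 150, 84, 72.
The third-highest RPN is 150 (Item 3).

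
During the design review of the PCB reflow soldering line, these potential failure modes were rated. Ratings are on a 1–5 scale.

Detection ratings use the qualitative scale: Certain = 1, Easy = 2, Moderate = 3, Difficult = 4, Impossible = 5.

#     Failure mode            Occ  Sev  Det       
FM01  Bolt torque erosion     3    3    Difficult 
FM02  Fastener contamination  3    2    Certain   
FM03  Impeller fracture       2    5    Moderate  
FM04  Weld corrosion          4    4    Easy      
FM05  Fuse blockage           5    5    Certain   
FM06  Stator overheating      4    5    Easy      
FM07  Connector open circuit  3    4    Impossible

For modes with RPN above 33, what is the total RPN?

RPN = Severity × Occurrence × Detection:
  FM01: 3 × 3 × 4 = 36
  FM02: 2 × 3 × 1 = 6
  FM03: 5 × 2 × 3 = 30
  FM04: 4 × 4 × 2 = 32
  FM05: 5 × 5 × 1 = 25
  FM06: 5 × 4 × 2 = 40
  FM07: 4 × 3 × 5 = 60
RPN > 33: FM01 (36), FM06 (40), FM07 (60).
Sum: 36 + 40 + 60 = 136.

136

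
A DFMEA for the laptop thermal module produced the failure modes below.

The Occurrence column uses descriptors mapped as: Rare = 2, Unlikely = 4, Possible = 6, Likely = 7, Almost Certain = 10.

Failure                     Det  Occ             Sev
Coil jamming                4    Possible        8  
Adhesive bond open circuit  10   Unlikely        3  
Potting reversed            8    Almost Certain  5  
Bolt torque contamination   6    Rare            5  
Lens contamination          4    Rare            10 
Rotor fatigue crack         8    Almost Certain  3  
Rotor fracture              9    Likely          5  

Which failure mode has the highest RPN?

Potting reversed

RPN = Severity × Occurrence × Detection:
  Coil jamming: 8 × 6 × 4 = 192
  Adhesive bond open circuit: 3 × 4 × 10 = 120
  Potting reversed: 5 × 10 × 8 = 400
  Bolt torque contamination: 5 × 2 × 6 = 60
  Lens contamination: 10 × 2 × 4 = 80
  Rotor fatigue crack: 3 × 10 × 8 = 240
  Rotor fracture: 5 × 7 × 9 = 315
Highest RPN is 400 → Potting reversed.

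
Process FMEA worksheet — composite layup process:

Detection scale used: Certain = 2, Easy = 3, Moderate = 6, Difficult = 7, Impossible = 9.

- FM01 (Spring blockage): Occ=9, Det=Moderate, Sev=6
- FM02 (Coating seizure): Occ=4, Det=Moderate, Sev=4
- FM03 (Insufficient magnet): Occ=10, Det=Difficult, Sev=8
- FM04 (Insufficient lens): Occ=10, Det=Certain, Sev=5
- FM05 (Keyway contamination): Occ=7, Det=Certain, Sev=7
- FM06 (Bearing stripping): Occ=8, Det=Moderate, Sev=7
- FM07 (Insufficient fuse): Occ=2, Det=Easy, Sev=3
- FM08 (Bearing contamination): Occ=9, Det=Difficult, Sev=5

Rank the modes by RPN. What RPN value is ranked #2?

336

RPN = Severity × Occurrence × Detection:
  FM01: 6 × 9 × 6 = 324
  FM02: 4 × 4 × 6 = 96
  FM03: 8 × 10 × 7 = 560
  FM04: 5 × 10 × 2 = 100
  FM05: 7 × 7 × 2 = 98
  FM06: 7 × 8 × 6 = 336
  FM07: 3 × 2 × 3 = 18
  FM08: 5 × 9 × 7 = 315
Sorted descending: 560, 336, 324, 315, 100, 98, 96, 18.
The second-highest RPN is 336 (FM06).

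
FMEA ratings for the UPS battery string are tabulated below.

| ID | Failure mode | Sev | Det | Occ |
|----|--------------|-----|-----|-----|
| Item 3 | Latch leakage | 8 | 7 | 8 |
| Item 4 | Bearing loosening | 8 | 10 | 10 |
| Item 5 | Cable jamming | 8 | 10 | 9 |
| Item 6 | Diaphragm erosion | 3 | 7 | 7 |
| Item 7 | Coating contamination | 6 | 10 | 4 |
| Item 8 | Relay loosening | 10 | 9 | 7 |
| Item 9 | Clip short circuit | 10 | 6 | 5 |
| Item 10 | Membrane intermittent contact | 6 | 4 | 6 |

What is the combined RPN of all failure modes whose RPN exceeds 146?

3285

RPN = Severity × Occurrence × Detection:
  Item 3: 8 × 8 × 7 = 448
  Item 4: 8 × 10 × 10 = 800
  Item 5: 8 × 9 × 10 = 720
  Item 6: 3 × 7 × 7 = 147
  Item 7: 6 × 4 × 10 = 240
  Item 8: 10 × 7 × 9 = 630
  Item 9: 10 × 5 × 6 = 300
  Item 10: 6 × 6 × 4 = 144
RPN > 146: Item 3 (448), Item 4 (800), Item 5 (720), Item 6 (147), Item 7 (240), Item 8 (630), Item 9 (300).
Sum: 448 + 800 + 720 + 147 + 240 + 630 + 300 = 3285.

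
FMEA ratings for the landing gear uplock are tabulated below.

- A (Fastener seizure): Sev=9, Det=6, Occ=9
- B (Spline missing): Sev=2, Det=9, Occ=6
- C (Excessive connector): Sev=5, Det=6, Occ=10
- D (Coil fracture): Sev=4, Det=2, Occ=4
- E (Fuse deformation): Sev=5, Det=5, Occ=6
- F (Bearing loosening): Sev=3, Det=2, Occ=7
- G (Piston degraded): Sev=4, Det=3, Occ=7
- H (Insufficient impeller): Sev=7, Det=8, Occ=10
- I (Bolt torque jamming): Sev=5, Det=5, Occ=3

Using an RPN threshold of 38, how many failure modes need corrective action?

8

RPN = Severity × Occurrence × Detection:
  A: 9 × 9 × 6 = 486
  B: 2 × 6 × 9 = 108
  C: 5 × 10 × 6 = 300
  D: 4 × 4 × 2 = 32
  E: 5 × 6 × 5 = 150
  F: 3 × 7 × 2 = 42
  G: 4 × 7 × 3 = 84
  H: 7 × 10 × 8 = 560
  I: 5 × 3 × 5 = 75
Modes with RPN ≥ 38: A (486), B (108), C (300), E (150), F (42), G (84), H (560), I (75) → 8.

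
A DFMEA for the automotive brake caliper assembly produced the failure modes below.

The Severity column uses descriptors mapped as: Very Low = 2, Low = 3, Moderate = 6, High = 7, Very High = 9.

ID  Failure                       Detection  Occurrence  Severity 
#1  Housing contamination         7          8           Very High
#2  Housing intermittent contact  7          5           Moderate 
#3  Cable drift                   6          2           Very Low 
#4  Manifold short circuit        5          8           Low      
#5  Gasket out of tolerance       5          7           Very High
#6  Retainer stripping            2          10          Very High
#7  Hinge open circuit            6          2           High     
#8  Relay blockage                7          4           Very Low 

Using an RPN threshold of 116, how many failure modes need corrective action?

5

RPN = Severity × Occurrence × Detection:
  #1: 9 × 8 × 7 = 504
  #2: 6 × 5 × 7 = 210
  #3: 2 × 2 × 6 = 24
  #4: 3 × 8 × 5 = 120
  #5: 9 × 7 × 5 = 315
  #6: 9 × 10 × 2 = 180
  #7: 7 × 2 × 6 = 84
  #8: 2 × 4 × 7 = 56
Modes with RPN ≥ 116: #1 (504), #2 (210), #4 (120), #5 (315), #6 (180) → 5.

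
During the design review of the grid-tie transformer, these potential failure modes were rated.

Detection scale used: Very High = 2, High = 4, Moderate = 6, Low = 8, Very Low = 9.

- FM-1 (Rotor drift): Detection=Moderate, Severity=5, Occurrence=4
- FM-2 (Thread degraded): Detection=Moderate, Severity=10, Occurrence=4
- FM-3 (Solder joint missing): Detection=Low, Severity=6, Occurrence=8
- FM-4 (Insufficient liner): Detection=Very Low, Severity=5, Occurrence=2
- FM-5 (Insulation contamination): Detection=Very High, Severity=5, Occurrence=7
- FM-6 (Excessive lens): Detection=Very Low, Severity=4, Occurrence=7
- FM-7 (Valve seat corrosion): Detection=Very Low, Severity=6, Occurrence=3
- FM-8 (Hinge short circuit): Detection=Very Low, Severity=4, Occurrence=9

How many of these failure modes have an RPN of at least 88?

RPN = Severity × Occurrence × Detection:
  FM-1: 5 × 4 × 6 = 120
  FM-2: 10 × 4 × 6 = 240
  FM-3: 6 × 8 × 8 = 384
  FM-4: 5 × 2 × 9 = 90
  FM-5: 5 × 7 × 2 = 70
  FM-6: 4 × 7 × 9 = 252
  FM-7: 6 × 3 × 9 = 162
  FM-8: 4 × 9 × 9 = 324
Modes with RPN ≥ 88: FM-1 (120), FM-2 (240), FM-3 (384), FM-4 (90), FM-6 (252), FM-7 (162), FM-8 (324) → 7.

7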